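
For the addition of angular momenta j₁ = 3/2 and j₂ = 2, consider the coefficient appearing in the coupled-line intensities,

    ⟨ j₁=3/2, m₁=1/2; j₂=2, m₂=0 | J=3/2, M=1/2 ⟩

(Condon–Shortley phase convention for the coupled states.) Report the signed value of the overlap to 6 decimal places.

triangle: 2!·1!·2!/6! = 4/720
(j±m)!: 2!·1!·2!·2!·2!·1! = 16
prefactor² = (2J+1)·Δ·N² = 16/45
  k=0: +1/(0!·2!·1!·2!·0!·0!) = 1/4
  k=1: −1/(1!·1!·0!·1!·1!·1!) = -1
Σ = -3/4  ⇒  CG² = 16/45·(-3/4)² = 1/5
CG = −√(1/5) = -0.447214

−√(1/5) ≈ -0.447214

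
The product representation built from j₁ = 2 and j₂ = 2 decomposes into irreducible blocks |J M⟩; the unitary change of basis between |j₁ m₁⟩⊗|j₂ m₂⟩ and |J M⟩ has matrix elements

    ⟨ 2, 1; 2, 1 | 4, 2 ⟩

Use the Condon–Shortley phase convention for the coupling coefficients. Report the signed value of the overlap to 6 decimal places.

+0.755929

triangle: 0!*4!*4!/9! = 576/362880
(j±m)!: 3!*1!*3!*1!*6!*2! = 51840
prefactor² = (2J+1)*Δ*N² = 5184/7
  k=0: +1/(0!*0!*1!*3!*3!*1!) = 1/36
Σ = 1/36  ⇒  CG² = 5184/7*(1/36)² = 4/7
CG = +√(4/7) = +0.755929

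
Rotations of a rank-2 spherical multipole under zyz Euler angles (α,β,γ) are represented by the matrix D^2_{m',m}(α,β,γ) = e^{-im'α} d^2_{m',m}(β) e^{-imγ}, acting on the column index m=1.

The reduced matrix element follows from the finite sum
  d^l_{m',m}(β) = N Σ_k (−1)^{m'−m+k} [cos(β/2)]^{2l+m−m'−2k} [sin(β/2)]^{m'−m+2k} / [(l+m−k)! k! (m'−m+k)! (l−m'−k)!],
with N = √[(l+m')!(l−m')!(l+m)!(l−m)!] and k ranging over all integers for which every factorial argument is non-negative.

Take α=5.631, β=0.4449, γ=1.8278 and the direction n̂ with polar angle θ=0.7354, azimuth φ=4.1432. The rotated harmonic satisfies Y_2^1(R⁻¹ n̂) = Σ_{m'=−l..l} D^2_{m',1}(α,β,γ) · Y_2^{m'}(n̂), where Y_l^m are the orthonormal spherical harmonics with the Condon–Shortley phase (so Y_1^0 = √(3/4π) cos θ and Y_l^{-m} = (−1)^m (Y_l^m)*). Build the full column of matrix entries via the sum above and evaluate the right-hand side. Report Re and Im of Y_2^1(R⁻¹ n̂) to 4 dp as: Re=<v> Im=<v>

Need the full column D^2_{m',1} for m'=−2..2 at α=5.6310, β=0.4449, γ=1.8278.
cos(β/2)=0.975360, sin(β/2)=0.220620
d^2_{-2,1}: single k=3 term ⇒ +0.020947;  D = -0.020946-0.000197i
d^2_{-1,1}: k∈[2..3] ⇒ +0.138912 -0.002369 = +0.136543;  D = -0.107733-0.083890i
d^2_{0,1}: k∈[1..2] ⇒ +0.501435 -0.025655 = +0.475780;  D = -0.120936-0.460154i
d^2_{1,1}: k∈[0..1] ⇒ +0.905023 -0.138912 = +0.766111;  D = +0.294934-0.707064i
d^2_{2,1}: single k=0 term ⇒ -0.409420;  D = -0.354603+0.204650i
Y_2^{m'}(θ=0.7354,φ=4.1432) and Σ D·Y over m':
  (-0.0209-0.0002i)·(-0.0729-0.1579i)  (-0.1077-0.0839i)·(-0.2071+0.3237i)  (-0.1209-0.4602i)·(+0.2049+0.0000i)  (+0.2949-0.7071i)·(+0.2071+0.3237i)  (-0.3546+0.2047i)·(-0.0729+0.1579i)
Y_2^1(R⁻¹ n̂) = +0.309722-0.230341i

Re=0.3097 Im=-0.2303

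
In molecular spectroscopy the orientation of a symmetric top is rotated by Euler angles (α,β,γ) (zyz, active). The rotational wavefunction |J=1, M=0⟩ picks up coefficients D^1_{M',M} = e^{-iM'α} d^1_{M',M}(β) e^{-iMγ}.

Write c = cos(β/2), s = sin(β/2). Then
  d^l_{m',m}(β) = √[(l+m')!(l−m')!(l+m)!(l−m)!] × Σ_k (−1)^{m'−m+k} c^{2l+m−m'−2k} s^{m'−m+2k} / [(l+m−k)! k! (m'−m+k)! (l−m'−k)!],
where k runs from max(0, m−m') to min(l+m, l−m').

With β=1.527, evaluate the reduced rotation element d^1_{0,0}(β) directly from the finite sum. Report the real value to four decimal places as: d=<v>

d=0.0438

d^1_{0,0}(β=1.5270) via the finite sum:
With c≡cos(β/2)=0.722420 and s≡sin(β/2)=0.691454, N=[1·1·1·1]^{1/2}=1.000000
k: max(0,(0)−(0))=0 … min(1+(0),1−(0))=1
  k=0: (−1)^0·1.0000/(1)·0.7224^2·0.6915^0 = +0.521891
  k=1: (−1)^1·1.0000/(1)·0.7224^0·0.6915^2 = -0.478109
d^1_{0,0}(1.5270) = +0.521891 -0.478109 = +0.043782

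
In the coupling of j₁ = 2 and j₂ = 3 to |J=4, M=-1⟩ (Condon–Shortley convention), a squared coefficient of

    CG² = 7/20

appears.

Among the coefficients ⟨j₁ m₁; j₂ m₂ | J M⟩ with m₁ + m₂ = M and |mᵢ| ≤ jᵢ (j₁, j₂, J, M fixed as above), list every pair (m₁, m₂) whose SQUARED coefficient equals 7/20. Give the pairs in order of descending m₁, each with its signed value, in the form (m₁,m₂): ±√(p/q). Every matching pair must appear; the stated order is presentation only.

Admissible pairs with m₁+m₂ = M = -1: (-2,1), (-1,0), (0,-1), (1,-2), (2,-3)
  (m₁,m₂)=(2,-3): CG² = 3/70, CG = +√(3/70)
  (m₁,m₂)=(1,-2): CG² = 7/20, CG = +√(7/20)   ← matches the target
  (m₁,m₂)=(0,-1): CG² = 3/28, CG = +√(3/28)
  (m₁,m₂)=(-1,0): CG² = 3/14, CG = −√(3/14)
  (m₁,m₂)=(-2,1): CG² = 2/7, CG = −√(2/7)
Pairs with CG² = 7/20: (1,-2): +√(7/20)

(1,-2): +√(7/20)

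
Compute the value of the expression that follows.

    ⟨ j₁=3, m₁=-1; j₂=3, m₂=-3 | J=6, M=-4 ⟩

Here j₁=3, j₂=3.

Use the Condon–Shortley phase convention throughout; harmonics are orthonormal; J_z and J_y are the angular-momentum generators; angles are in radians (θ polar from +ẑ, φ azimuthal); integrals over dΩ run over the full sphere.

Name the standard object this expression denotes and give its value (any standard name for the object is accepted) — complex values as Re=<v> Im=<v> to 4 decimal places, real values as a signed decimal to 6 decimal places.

Clebsch–Gordan coefficient, +√(5/22) ≈ +0.476731

This is a Clebsch–Gordan (vector-coupling) coefficient.
triangle: 0!·6!·6!/13! = 518400/6227020800
(j±m)!: 2!·4!·0!·6!·2!·10! = 250822656000
prefactor² = (2J+1)·Δ·N² = 2985984000/11
  k=0: +1/(0!·0!·4!·0!·2!·6!) = 1/34560
Σ = 1/34560  ⇒  CG² = 2985984000/11·(1/34560)² = 5/22
CG = +√(5/22) = +0.476731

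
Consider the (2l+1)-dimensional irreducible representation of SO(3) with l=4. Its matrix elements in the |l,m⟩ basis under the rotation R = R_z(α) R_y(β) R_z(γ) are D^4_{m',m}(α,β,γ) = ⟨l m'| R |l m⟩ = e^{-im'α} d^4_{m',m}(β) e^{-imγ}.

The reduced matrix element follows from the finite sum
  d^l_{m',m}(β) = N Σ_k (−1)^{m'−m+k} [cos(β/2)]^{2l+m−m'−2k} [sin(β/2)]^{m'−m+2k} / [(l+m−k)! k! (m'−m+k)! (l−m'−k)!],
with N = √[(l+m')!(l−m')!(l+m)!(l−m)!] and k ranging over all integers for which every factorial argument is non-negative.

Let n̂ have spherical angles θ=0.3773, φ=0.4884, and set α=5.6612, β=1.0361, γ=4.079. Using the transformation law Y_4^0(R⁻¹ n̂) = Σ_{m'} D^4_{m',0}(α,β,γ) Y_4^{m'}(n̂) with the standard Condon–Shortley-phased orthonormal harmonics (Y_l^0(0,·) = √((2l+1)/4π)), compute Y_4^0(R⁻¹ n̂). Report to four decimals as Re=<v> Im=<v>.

Re=-0.3531 Im=0.0000

Need the full column D^4_{m',0} for m'=−4..4 at α=5.6612, β=1.0361, γ=4.0790.
cos(β/2)=0.868786, sin(β/2)=0.495187
d^4_{-4,0}: single k=4 term ⇒ +0.286601;  D = -0.227524-0.174279i
d^4_{-3,0}: k∈[3..4] ⇒ +0.711110 -0.231020 = +0.480090;  D = -0.139655-0.459329i
d^4_{-2,0}: k∈[2..4] ⇒ +1.000317 -0.866600 +0.105575 = +0.239292;  D = +0.076822-0.226626i
d^4_{-1,0}: k∈[1..4] ⇒ +0.827324 -1.612646 +0.523903 -0.028367 = -0.289786;  D = -0.235516+0.168844i
d^4_{0,0}: k∈[0..4] ⇒ +0.324567 -1.687084 +1.233194 -0.178058 +0.003615 = -0.303765;  D = -0.303765+0.000000i
d^4_{1,0}: k∈[0..3] ⇒ -0.827324 +1.612646 -0.523903 +0.028367 = +0.289786;  D = +0.235516+0.168844i
d^4_{2,0}: k∈[0..2] ⇒ +1.000317 -0.866600 +0.105575 = +0.239292;  D = +0.076822+0.226626i
d^4_{3,0}: k∈[0..1] ⇒ -0.711110 +0.231020 = -0.480090;  D = +0.139655-0.459329i
d^4_{4,0}: single k=0 term ⇒ +0.286601;  D = -0.227524+0.174279i
Y_4^{m'}(θ=0.3773,φ=0.4884) and Σ D·Y over m':
  (-0.2275-0.1743i)·(-0.0030-0.0076i)  (-0.1397-0.4593i)·(+0.0061-0.0579i)  (+0.0768-0.2266i)·(+0.1283-0.1900i)  (-0.2355+0.1688i)·(+0.4364-0.2319i)  (-0.3038+0.0000i)·(+0.3402+0.0000i)  (+0.2355+0.1688i)·(-0.4364-0.2319i)  (+0.0768+0.2266i)·(+0.1283+0.1900i)  (+0.1397-0.4593i)·(-0.0061-0.0579i)  (-0.2275+0.1743i)·(-0.0030+0.0076i)
Y_4^0(R⁻¹ n̂) = -0.353115+0.000000i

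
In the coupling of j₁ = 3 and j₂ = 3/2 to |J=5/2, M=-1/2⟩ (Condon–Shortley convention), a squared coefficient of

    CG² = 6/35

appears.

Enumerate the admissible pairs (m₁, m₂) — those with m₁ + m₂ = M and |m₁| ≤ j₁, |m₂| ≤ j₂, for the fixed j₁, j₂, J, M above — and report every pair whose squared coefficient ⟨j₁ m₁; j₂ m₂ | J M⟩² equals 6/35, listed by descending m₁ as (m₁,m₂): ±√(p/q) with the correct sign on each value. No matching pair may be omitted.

Admissible pairs with m₁+m₂ = M = -1/2: (-2,3/2), (-1,1/2), (0,-1/2), (1,-3/2)
  (m₁,m₂)=(1,-3/2): CG² = 27/70, CG = +√(27/70)
  (m₁,m₂)=(0,-1/2): CG² = 6/35, CG = −√(6/35)   ← matches the target
  (m₁,m₂)=(-1,1/2): CG² = 1/70, CG = −√(1/70)
  (m₁,m₂)=(-2,3/2): CG² = 3/7, CG = +√(3/7)
Pairs with CG² = 6/35: (0,-1/2): −√(6/35)

(0,-1/2): −√(6/35)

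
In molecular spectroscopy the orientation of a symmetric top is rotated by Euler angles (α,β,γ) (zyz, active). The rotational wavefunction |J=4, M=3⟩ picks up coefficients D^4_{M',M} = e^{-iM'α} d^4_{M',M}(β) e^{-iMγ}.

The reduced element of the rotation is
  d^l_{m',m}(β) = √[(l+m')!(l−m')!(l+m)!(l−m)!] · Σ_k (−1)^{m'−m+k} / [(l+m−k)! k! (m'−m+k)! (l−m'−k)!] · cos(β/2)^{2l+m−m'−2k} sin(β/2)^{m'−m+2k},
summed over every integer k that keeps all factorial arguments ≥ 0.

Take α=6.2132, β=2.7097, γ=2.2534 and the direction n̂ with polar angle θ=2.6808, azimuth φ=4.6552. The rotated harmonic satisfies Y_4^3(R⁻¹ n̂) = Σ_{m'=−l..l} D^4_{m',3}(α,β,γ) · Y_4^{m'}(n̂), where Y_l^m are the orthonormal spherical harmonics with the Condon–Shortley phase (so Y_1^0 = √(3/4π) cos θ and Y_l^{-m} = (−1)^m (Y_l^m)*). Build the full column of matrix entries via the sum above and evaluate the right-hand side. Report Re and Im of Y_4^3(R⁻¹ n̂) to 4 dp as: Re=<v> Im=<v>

Re=0.1974 Im=0.0066

Need the full column D^4_{m',3} for m'=−4..4 at α=6.2132, β=2.7097, γ=2.2534.
cos(β/2)=0.214272, sin(β/2)=0.976774
d^4_{-4,3}: single k=7 term ⇒ +0.514125;  D = +0.373733-0.353056i
d^4_{-3,3}: k∈[6..7] ⇒ +0.279121 -0.828615 = -0.549494;  D = -0.424853+0.348488i
d^4_{-2,3}: k∈[5..6] ⇒ +0.098186 -0.680124 = -0.581937;  D = -0.474644+0.336697i
d^4_{-1,3}: k∈[4..5] ⇒ +0.025384 -0.316494 = -0.291110;  D = -0.248634+0.151414i
d^4_{0,3}: k∈[3..4] ⇒ +0.004980 -0.103498 = -0.098517;  D = -0.087520+0.045232i
d^4_{1,3}: k∈[2..3] ⇒ +0.000733 -0.025384 = -0.024651;  D = -0.022637+0.009759i
d^4_{2,3}: k∈[1..2] ⇒ +0.000076 -0.004725 = -0.004649;  D = -0.004388+0.001537i
d^4_{3,3}: k∈[0..1] ⇒ +0.000004 -0.000646 = -0.000642;  D = -0.000619+0.000169i
d^4_{4,3}: single k=0 term ⇒ -0.000057;  D = -0.000056+0.000011i
Y_4^{m'}(θ=2.6808,φ=4.6552) and Σ D·Y over m':
  (+0.3737-0.3531i)·(+0.0168+0.0039i)  (-0.4249+0.3485i)·(-0.0168+0.0971i)  (-0.4746+0.3367i)·(-0.3033-0.0348i)  (-0.2486+0.1514i)·(+0.0282-0.4921i)  (-0.0875+0.0452i)·(+0.1544+0.0000i)  (-0.0226+0.0098i)·(-0.0282-0.4921i)  (-0.0044+0.0015i)·(-0.3033+0.0348i)  (-0.0006+0.0002i)·(+0.0168+0.0971i)  (-0.0001+0.0000i)·(+0.0168-0.0039i)
Y_4^3(R⁻¹ n̂) = +0.197368+0.006594i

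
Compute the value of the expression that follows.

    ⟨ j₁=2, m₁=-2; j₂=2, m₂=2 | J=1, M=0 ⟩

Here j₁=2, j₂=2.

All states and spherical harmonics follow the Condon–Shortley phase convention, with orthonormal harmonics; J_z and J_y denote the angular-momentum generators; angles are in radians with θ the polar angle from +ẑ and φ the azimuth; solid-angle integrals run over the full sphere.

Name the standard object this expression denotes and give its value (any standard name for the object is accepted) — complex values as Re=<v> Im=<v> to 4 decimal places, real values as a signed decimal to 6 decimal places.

Clebsch–Gordan coefficient, −√(2/5) ≈ -0.632456

This is a Clebsch–Gordan (vector-coupling) coefficient.
j₁+j₂−J=3  J+j₁−j₂=1  J−j₁+j₂=1  j₁+j₂+J+1=6
(j₁±m₁, j₂±m₂, J±M) = (0,4,4,0,1,1)
P² = 72/5
sum k=3..3:
  [3] −1/6 = -1/6
S = -1/6
C² = P²·S² = 2/5 ; C = -0.632456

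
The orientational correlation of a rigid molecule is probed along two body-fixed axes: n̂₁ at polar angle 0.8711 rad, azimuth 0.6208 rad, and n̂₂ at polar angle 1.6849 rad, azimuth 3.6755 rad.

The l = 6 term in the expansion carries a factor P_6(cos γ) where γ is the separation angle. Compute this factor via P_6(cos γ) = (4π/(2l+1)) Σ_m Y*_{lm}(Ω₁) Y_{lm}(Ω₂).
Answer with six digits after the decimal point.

-0.414748

Addition theorem: P_6(cos γ) = (4π/13) Σ_m Y*_{lm}(Ω₁) Y_{lm}(Ω₂), m = −6…6:
  m=-6: (-0.080845-0.053338i) × (-0.463651+0.028714i) = +0.039015+0.022409i  (running Σ = +0.039015+0.022409i)
  m=-5: (-0.282226+0.010615i) × (-0.164249-0.083858i) = +0.047246+0.021924i  (running Σ = +0.086261+0.044332i)
  m=-4: (-0.344332+0.266352i) × (+0.159526+0.251736i) = -0.121980-0.044191i  (running Σ = -0.035720+0.000142i)
  m=-3: (-0.084341+0.280985i) × (+0.006426+0.207712i) = -0.058906-0.015713i  (running Σ = -0.094626-0.015571i)
  m=-2: (-0.048636-0.142367i) × (+0.119663-0.217499i) = -0.036785-0.006458i  (running Σ = -0.131410-0.022029i)
  m=-1: (-0.291536-0.208482i) × (+0.185198-0.109485i) = -0.076818-0.006692i  (running Σ = -0.208228-0.028721i)
  m=0: (+0.053714-0.000000i) × (-0.234652+0.000000i) = -0.012604+0.000000i  (running Σ = -0.220832-0.028721i)
  m=1: (+0.291536-0.208482i) × (-0.185198-0.109485i) = -0.076818+0.006692i  (running Σ = -0.297649-0.022029i)
  m=2: (-0.048636+0.142367i) × (+0.119663+0.217499i) = -0.036785+0.006458i  (running Σ = -0.334434-0.015571i)
  m=3: (+0.084341+0.280985i) × (-0.006426+0.207712i) = -0.058906+0.015713i  (running Σ = -0.393340+0.000142i)
  m=4: (-0.344332-0.266352i) × (+0.159526-0.251736i) = -0.121980+0.044191i  (running Σ = -0.515321+0.044332i)
  m=5: (+0.282226+0.010615i) × (+0.164249-0.083858i) = +0.047246-0.021924i  (running Σ = -0.468075+0.022409i)
  m=6: (-0.080845+0.053338i) × (-0.463651-0.028714i) = +0.039015-0.022409i  (running Σ = -0.429060+0.000000i)
Total Σ_m = -0.429060+0.000000i. Multiply by 0.966644: -0.414748+0.000000i. P_6(cos γ) = -0.414748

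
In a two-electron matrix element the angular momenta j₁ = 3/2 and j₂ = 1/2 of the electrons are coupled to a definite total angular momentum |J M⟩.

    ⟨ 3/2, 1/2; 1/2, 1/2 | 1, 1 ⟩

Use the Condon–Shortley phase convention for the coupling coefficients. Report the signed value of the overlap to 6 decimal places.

√[3·1!2!0!/4! · 2!1!1!0!2!0!] = √(1)
  +(−1)^1/∏(1,0,0,0,2,0)! = -1/2  (running -1/2)
⟨..|..⟩ = √(1)·(-1/2) = -0.500000

-0.500000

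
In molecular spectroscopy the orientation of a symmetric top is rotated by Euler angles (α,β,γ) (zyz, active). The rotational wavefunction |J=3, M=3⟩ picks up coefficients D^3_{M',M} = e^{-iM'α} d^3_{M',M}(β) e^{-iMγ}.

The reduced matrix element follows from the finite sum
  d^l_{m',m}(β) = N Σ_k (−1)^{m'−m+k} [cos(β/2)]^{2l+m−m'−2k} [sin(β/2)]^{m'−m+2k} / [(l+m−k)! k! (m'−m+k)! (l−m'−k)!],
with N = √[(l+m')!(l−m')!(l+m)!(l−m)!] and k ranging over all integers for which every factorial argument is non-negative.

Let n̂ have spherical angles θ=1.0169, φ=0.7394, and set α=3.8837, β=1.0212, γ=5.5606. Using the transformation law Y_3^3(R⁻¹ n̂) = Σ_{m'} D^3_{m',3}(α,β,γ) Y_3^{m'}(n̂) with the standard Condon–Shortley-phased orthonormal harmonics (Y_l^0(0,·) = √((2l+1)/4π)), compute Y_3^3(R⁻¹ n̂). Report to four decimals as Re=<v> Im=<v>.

Re=-0.1650 Im=0.2468

Need the full column D^3_{m',3} for m'=−3..3 at α=3.8837, β=1.0212, γ=5.5606.
cos(β/2)=0.872451, sin(β/2)=0.488701
d^3_{-3,3}: single k=6 term ⇒ +0.013623;  D = +0.004263+0.012938i
d^3_{-2,3}: single k=5 term ⇒ +0.059571;  D = -0.051979-0.029101i
d^3_{-1,3}: single k=4 term ⇒ +0.168151;  D = +0.163657-0.038618i
d^3_{0,3}: single k=3 term ⇒ +0.346631;  D = -0.194852+0.286681i
d^3_{1,3}: single k=2 term ⇒ +0.535916;  D = -0.077514-0.530281i
d^3_{2,3}: single k=1 term ⇒ +0.605097;  D = +0.469157+0.382145i
d^3_{3,3}: single k=0 term ⇒ +0.441009;  D = -0.440253+0.025813i
Y_3^{m'}(θ=1.0169,φ=0.7394) and Σ D·Y over m':
  (+0.0043+0.0129i)·(-0.1548-0.2047i)  (-0.0520-0.0291i)·(+0.0357-0.3872i)  (+0.1637-0.0386i)·(+0.0779-0.0710i)  (-0.1949+0.2867i)·(-0.3173+0.0000i)  (-0.0775-0.5303i)·(-0.0779-0.0710i)  (+0.4692+0.3821i)·(+0.0357+0.3872i)  (-0.4403+0.0258i)·(+0.1548-0.2047i)
Y_3^3(R⁻¹ n̂) = -0.164993+0.246836i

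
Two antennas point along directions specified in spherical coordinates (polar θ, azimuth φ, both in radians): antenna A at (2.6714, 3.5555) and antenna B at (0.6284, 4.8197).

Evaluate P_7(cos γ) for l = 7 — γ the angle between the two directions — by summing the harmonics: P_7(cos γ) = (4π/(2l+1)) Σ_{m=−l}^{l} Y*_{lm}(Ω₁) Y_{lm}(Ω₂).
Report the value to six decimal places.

-0.288391

Addition theorem: P_7(cos γ) = (4π/15) Σ_m Y*_{lm}(Ω₁) Y_{lm}(Ω₂), m = −7…7:
  [-7]  conj(Y_{7,-7})(Ω₁) = 0.00190 - 0.00047j ; Y_{7,-7}(Ω₂) = -0.00828 - 0.00887j ; Δ = -0.00002 - 0.00001j
  [-6]  conj(Y_{7,-6})(Ω₁) = 0.01141 - 0.00882j ; Y_{7,-6}(Ω₂) = -0.04995 + 0.03749j ; Δ = -0.00024 + 0.00087j
  [-5]  conj(Y_{7,-5})(Ω₁) = 0.03126 - 0.05740j ; Y_{7,-5}(Ω₂) = 0.09885 + 0.16621j ; Δ = 0.01263 - 0.00048j
  [-4]  conj(Y_{7,-4})(Ω₁) = 0.01712 - 0.20136j ; Y_{7,-4}(Ω₂) = 0.35504 - 0.16250j ; Δ = -0.02664 - 0.07427j
  [-3]  conj(Y_{7,-3})(Ω₁) = -0.13588 - 0.39790j ; Y_{7,-3}(Ω₂) = -0.14970 - 0.44881j ; Δ = -0.15824 + 0.12055j
  [-2]  conj(Y_{7,-2})(Ω₁) = -0.34666 - 0.37739j ; Y_{7,-2}(Ω₂) = -0.18191 + 0.03965j ; Δ = 0.07802 + 0.05490j
  [-1]  conj(Y_{7,-1})(Ω₁) = -0.13210 - 0.05803j ; Y_{7,-1}(Ω₂) = -0.03382 - 0.31398j ; Δ = -0.01375 + 0.04344j
  [+0]  conj(Y_{7,0})(Ω₁) = 0.42733 + 0.00000j ; Y_{7,0}(Ω₂) = -0.29897 + 0.00000j ; Δ = -0.12776 + 0.00000j
  [+1]  conj(Y_{7,1})(Ω₁) = 0.13210 - 0.05803j ; Y_{7,1}(Ω₂) = 0.03382 - 0.31398j ; Δ = -0.01375 - 0.04344j
  [+2]  conj(Y_{7,2})(Ω₁) = -0.34666 + 0.37739j ; Y_{7,2}(Ω₂) = -0.18191 - 0.03965j ; Δ = 0.07802 - 0.05490j
  [+3]  conj(Y_{7,3})(Ω₁) = 0.13588 - 0.39790j ; Y_{7,3}(Ω₂) = 0.14970 - 0.44881j ; Δ = -0.15824 - 0.12055j
  [+4]  conj(Y_{7,4})(Ω₁) = 0.01712 + 0.20136j ; Y_{7,4}(Ω₂) = 0.35504 + 0.16250j ; Δ = -0.02664 + 0.07427j
  [+5]  conj(Y_{7,5})(Ω₁) = -0.03126 - 0.05740j ; Y_{7,5}(Ω₂) = -0.09885 + 0.16621j ; Δ = 0.01263 + 0.00048j
  [+6]  conj(Y_{7,6})(Ω₁) = 0.01141 + 0.00882j ; Y_{7,6}(Ω₂) = -0.04995 - 0.03749j ; Δ = -0.00024 - 0.00087j
  [+7]  conj(Y_{7,7})(Ω₁) = -0.00190 - 0.00047j ; Y_{7,7}(Ω₂) = 0.00828 - 0.00887j ; Δ = -0.00002 + 0.00001j
Σ over m = -0.34424 + 0.00000j; ×(4π/15) → -0.28839 + 0.00000j. Real part: -0.288391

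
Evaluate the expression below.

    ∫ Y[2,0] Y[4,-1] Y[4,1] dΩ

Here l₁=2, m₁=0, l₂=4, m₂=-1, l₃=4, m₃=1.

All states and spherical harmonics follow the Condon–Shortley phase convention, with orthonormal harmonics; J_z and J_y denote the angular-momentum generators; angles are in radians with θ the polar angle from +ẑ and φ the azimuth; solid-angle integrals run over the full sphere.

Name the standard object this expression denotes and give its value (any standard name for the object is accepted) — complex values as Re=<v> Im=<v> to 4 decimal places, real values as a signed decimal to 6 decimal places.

This is a Gaunt coefficient — the integral of a triple product of spherical harmonics over the sphere.
Checks pass: Σm=0; 10 even; l₃=4∈[2,6].
(2·2+1)(2·4+1)(2·4+1) = 405
Δ: 2! 2! 6! / 11! → 1/13860
sum: t=0:+1/192 t=1:−1/36 t=2:+1/192 = -5/288
3j²(2 4 4; 0 0 0) = Δ·Π!·Σ² = 20/693  (sign -1)
sum: t=0:+1/144 t=1:−1/48 t=2:+1/480 = -17/1440
3j²(2 4 4; 0 -1 1) = Δ·Π!·Σ² = 289/13860  (sign +1)
combine: 4πI² = 405·20/693·289/13860 = 1445/5929
take √, sign -1: I = -0.13926381

Gaunt coefficient, -0.139264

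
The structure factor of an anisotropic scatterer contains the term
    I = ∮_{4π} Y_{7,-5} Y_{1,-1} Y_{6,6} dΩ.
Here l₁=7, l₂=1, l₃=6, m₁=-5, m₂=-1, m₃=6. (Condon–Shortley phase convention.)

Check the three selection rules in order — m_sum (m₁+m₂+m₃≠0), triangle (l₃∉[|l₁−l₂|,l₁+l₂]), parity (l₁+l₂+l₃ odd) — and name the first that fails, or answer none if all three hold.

azimuthal sum: -5 − 1 + 6 = 0  ✓
6 ≤ 6 ≤ 8 (triangle on l)  ✓
L = 7 + 1 + 6 = 14 (even)  ✓

none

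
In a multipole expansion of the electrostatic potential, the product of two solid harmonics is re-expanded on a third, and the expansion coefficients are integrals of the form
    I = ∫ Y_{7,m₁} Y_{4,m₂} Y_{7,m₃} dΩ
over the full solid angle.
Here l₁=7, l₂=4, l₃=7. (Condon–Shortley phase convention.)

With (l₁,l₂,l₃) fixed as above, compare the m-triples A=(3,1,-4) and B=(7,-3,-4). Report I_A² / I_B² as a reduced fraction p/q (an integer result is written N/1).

Shared (l₁,l₂,l₃)=(7,4,7): N and (l;000)² cancel in I_A²/I_B².
A: Δ = 4!·10!·4!/19! = 1/58198140; Racah Σ t=1..4: t=1:−1/4354560 t=2:+1/1935360 t=3:−1/8709120 t=4:+1/522547200 = 13/74649600; ⇒ 3j(7 4 7; 3 1 -4)² = 91/11628, sgn -1
B: Δ = 4!·10!·4!/19! = 1/58198140; Racah Σ t=0..0: t=0:+1/522547200 = 1/522547200; ⇒ 3j(7 4 7; 7 -3 -4)² = 77/11628, sgn -1
I_A²/I_B² = (91/11628)/(77/11628) = 13/11

13/11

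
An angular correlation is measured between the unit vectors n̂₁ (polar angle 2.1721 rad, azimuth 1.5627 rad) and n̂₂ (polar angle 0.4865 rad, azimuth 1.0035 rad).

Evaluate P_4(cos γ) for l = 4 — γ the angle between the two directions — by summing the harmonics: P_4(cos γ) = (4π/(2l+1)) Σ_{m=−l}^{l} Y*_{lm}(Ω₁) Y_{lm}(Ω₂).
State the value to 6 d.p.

Summing Y*_{l m}(θ₁,φ₁)·Y_{l m}(θ₂,φ₂) over m ∈ [−4, 4]; prefactor 4π/(2·4+1) = 1.396263:
  m=-4: (0.20450 - 0.00663j) × (-0.01360 + 0.01619j) = -0.00267 + 0.00340j  (running Σ = -0.00267 + 0.00340j)
  m=-3: (0.00964 + 0.39691j) × (-0.11211 - 0.01478j) = 0.00479 - 0.04464j  (running Σ = 0.00211 - 0.04124j)
  m=-2: (-0.28208 + 0.00457j) × (-0.13810 - 0.29625j) = 0.04031 + 0.08293j  (running Σ = 0.04242 + 0.04170j)
  m=-1: (0.00136 + 0.16766j) × (0.25950 - 0.40727j) = 0.06864 + 0.04295j  (running Σ = 0.11106 + 0.08465j)
  m=0: (-0.31908 + 0.00000j) × (0.09825 + 0.00000j) = -0.03135 + 0.00000j  (running Σ = 0.07971 + 0.08465j)
  m=1: (-0.00136 + 0.16766j) × (-0.25950 - 0.40727j) = 0.06864 - 0.04295j  (running Σ = 0.14834 + 0.04170j)
  m=2: (-0.28208 - 0.00457j) × (-0.13810 + 0.29625j) = 0.04031 - 0.08293j  (running Σ = 0.18865 - 0.04124j)
  m=3: (-0.00964 + 0.39691j) × (0.11211 - 0.01478j) = 0.00479 + 0.04464j  (running Σ = 0.19343 + 0.00340j)
  m=4: (0.20450 + 0.00663j) × (-0.01360 - 0.01619j) = -0.00267 - 0.00340j  (running Σ = 0.19076 - 0.00000j)
Accumulated sum 0.19076 - 0.00000j; after 4π/(2l+1) scaling, 0.26635 - 0.00000j ⇒ P_4 = 0.266352

0.266352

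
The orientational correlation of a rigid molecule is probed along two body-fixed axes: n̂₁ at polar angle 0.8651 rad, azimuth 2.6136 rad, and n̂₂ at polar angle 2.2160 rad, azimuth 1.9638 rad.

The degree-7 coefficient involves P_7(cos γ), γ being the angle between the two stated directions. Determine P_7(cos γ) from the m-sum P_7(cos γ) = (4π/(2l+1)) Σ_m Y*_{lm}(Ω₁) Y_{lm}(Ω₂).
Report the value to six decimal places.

-0.189909

Expand P_7 via completeness: Σ_{m} conj(Y_{7,m}) at Ω₁ times Y_{7,m} at Ω₂ —
  term(m=-7) = (-0.001254, -0.007590)   from Y*(Ω₁)=(0.062933, -0.038963), Y(Ω₂)=(0.039568, -0.096104)
  term(m=-6) = (0.050197, 0.047444)   from Y*(Ω₁)=(-0.235899, 0.006221), Y(Ω₂)=(-0.207342, -0.206586)
  term(m=-5) = (-0.184159, -0.019856)   from Y*(Ω₁)=(0.367283, 0.201425), Y(Ω₂)=(-0.408267, 0.169839)
  term(m=-4) = (0.103331, -0.062276)   from Y*(Ω₁)=(-0.203136, -0.337982), Y(Ω₂)=(0.000373, 0.305953)
  term(m=-3) = (0.001190, -0.002990)   from Y*(Ω₁)=(0.000347, 0.026326), Y(Ω₂)=(-0.112980, -0.046677)
  term(m=-2) = (-0.034316, -0.123417)   from Y*(Ω₁)=(-0.172762, 0.305400), Y(Ω₂)=(-0.257994, 0.258308)
  term(m=-1) = (0.004784, 0.003635)   from Y*(Ω₁)=(0.162463, -0.094752), Y(Ω₂)=(0.012234, 0.029509)
  term(m=+0) = (-0.106231, 0.000000)   from Y*(Ω₁)=(0.301726, -0.000000), Y(Ω₂)=(-0.352076, 0.000000)
  term(m=+1) = (0.004784, -0.003635)   from Y*(Ω₁)=(-0.162463, -0.094752), Y(Ω₂)=(-0.012234, 0.029509)
  term(m=+2) = (-0.034316, 0.123417)   from Y*(Ω₁)=(-0.172762, -0.305400), Y(Ω₂)=(-0.257994, -0.258308)
  term(m=+3) = (0.001190, 0.002990)   from Y*(Ω₁)=(-0.000347, 0.026326), Y(Ω₂)=(0.112980, -0.046677)
  term(m=+4) = (0.103331, 0.062276)   from Y*(Ω₁)=(-0.203136, 0.337982), Y(Ω₂)=(0.000373, -0.305953)
  term(m=+5) = (-0.184159, 0.019856)   from Y*(Ω₁)=(-0.367283, 0.201425), Y(Ω₂)=(0.408267, 0.169839)
  term(m=+6) = (0.050197, -0.047444)   from Y*(Ω₁)=(-0.235899, -0.006221), Y(Ω₂)=(-0.207342, 0.206586)
  term(m=+7) = (-0.001254, 0.007590)   from Y*(Ω₁)=(-0.062933, -0.038963), Y(Ω₂)=(-0.039568, -0.096104)
Accumulated sum (-0.226688, 0.000000); after 4π/(2l+1) scaling, (-0.189909, 0.000000) ⇒ P_7 = -0.189909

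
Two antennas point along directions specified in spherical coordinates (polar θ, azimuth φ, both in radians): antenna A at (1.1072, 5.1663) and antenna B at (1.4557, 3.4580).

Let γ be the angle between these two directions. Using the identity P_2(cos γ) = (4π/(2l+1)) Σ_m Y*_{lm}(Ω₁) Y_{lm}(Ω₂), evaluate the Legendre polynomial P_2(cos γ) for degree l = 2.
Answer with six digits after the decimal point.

Addition theorem: P_2(cos γ) = (4π/5) Σ_m Y*_{lm}(Ω₁) Y_{lm}(Ω₂), m = −2…2:
  term(m=-2) = (-0.113371, -0.031989)   from Y*(Ω₁)=(-0.190200, -0.243571), Y(Ω₂)=(0.307370, -0.225436)
  term(m=-1) = (-0.003733, 0.026976)   from Y*(Ω₁)=(0.135490, -0.277706), Y(Ω₂)=(-0.083759, 0.027423)
  term(m=+0) = (0.038226, 0.000000)   from Y*(Ω₁)=(-0.126195, -0.000000), Y(Ω₂)=(-0.302913, 0.000000)
  term(m=+1) = (-0.003733, -0.026976)   from Y*(Ω₁)=(-0.135490, -0.277706), Y(Ω₂)=(0.083759, 0.027423)
  term(m=+2) = (-0.113371, 0.031989)   from Y*(Ω₁)=(-0.190200, 0.243571), Y(Ω₂)=(0.307370, 0.225436)
Accumulated sum (-0.195982, 0.000000); after 4π/(2l+1) scaling, (-0.492558, 0.000000) ⇒ P_2 = -0.492558

-0.492558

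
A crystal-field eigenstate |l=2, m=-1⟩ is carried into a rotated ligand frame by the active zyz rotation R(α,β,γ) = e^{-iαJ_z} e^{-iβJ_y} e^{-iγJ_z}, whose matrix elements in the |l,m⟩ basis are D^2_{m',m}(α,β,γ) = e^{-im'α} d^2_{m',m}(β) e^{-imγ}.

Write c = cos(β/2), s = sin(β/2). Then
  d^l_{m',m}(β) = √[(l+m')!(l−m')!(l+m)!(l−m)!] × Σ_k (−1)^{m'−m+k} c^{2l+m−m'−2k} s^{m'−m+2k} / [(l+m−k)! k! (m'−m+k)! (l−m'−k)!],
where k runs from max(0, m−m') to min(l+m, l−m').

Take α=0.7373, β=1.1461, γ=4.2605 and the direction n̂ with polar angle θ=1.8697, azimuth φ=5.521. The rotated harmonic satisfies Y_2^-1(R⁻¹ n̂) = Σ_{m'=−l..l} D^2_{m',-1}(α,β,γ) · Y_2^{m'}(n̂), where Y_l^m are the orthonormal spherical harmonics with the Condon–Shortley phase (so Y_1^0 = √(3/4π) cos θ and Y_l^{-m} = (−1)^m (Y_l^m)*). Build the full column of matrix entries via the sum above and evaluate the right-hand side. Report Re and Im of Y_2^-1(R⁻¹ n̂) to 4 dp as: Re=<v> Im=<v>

Need the full column D^2_{m',-1} for m'=−2..2 at α=0.7373, β=1.1461, γ=4.2605.
cos(β/2)=0.840251, sin(β/2)=0.542197
d^2_{-2,-1}: single k=1 term ⇒ +0.643302;  D = +0.549073-0.335195i
d^2_{-1,-1}: k∈[0..1] ⇒ +0.498467 -0.622665 = -0.124198;  D = -0.034968+0.119173i
d^2_{0,-1}: k∈[0..1] ⇒ -0.787881 +0.328063 = -0.459818;  D = +0.200787+0.413663i
d^2_{1,-1}: k∈[0..1] ⇒ +0.622665 -0.086423 = +0.536242;  D = -0.497668-0.199703i
d^2_{2,-1}: single k=0 term ⇒ -0.267862;  D = +0.251095-0.093280i
Y_2^{m'}(θ=1.8697,φ=5.521) and Σ D·Y over m':
  (+0.5491-0.3352i)·(+0.0164+0.3524i)  (-0.0350+0.1192i)·(-0.1573-0.1501i)  (+0.2008+0.4137i)·(-0.2333+0.0000i)  (-0.4977-0.1997i)·(+0.1573-0.1501i)  (+0.2511-0.0933i)·(+0.0164-0.3524i)
Y_2^-1(R⁻¹ n̂) = -0.033354+0.031280i

Re=-0.0334 Im=0.0313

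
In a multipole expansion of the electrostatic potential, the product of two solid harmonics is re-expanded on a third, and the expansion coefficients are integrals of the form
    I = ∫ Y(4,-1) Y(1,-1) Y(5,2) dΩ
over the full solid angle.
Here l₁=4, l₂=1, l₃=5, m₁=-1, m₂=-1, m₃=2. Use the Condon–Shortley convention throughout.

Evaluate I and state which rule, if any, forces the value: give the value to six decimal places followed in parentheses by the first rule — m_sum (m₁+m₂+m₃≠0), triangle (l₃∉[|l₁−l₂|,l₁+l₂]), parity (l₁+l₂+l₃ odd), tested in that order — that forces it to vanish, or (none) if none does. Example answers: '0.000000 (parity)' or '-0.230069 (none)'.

0.225034 (none)

Rules hold: Σm=0, L=10 even, 3≤5≤5.
N = 9·3·11 = 297
Δ = 0!·8!·2!/11! = 1/495
Racah Σ t=0..0: t=0:+1/576 = 1/576
⇒ 3j(4 1 5; 0 0 0)² = 5/99, sgn -1
Racah Σ t=0..0: t=0:+1/1440 = 1/1440
⇒ 3j(4 1 5; -1 -1 2)² = 7/165, sgn -1
4πI² = N·(3j₀)²·(3jₘ)² = 7/11
I = +1·√(0.636364/4π) = 0.22503380
No selection rule forces the value: the integral is nonzero (none).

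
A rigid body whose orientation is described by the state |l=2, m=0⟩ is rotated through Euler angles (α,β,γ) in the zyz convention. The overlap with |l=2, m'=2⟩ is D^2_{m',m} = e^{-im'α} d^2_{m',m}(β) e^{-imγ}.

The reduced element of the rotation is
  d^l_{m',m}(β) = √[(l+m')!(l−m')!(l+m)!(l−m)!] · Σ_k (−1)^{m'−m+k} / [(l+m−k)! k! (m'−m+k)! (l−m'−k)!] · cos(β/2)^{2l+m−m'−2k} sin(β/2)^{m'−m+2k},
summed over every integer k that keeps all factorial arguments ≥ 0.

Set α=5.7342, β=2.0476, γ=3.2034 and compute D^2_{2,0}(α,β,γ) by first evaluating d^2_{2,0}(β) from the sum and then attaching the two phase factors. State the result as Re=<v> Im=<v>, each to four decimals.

D^2_{2,0}(5.7342,2.0476,3.2034) = e^{-i·2·5.7342}·d^2_{2,0}(2.0476)·e^{-i·0·3.2034}. Compute d first:
With c≡cos(β/2)=0.520124 and s≡sin(β/2)=0.854091, N=[24·1·2·2]^{1/2}=9.797959
The bounds max(0,m−m')=0 and min(l+m,l−m')=0 give 1 term
  k=0: (−1)^2·9.7980/(4)·0.5201^2·0.8541^2 = +0.483390
d^2_{2,0}(2.0476) = +0.483390
Attach z-rotation phases: D = e^{-i(2)(5.7342)}·(+0.483390)·e^{-i(0)(3.2034)} = +0.220138+0.430355i

Re=0.2201 Im=0.4304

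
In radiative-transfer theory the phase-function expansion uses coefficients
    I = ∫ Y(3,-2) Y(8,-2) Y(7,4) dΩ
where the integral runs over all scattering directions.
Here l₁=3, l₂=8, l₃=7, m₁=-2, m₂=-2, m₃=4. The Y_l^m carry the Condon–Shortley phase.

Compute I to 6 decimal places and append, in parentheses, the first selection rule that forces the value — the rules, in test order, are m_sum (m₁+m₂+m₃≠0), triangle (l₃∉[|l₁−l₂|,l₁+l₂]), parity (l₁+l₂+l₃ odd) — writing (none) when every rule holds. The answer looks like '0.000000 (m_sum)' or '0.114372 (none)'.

-0.160034 (none)

m-sum 0 ✓  L=18 even ✓  5≤7≤11 ✓
Π(2lᵢ+1) = 7×17×15 = 1785
triangle coeff Δ(3,8,7) = 1/5290740
Σ_t [1,3]: t=1:−1/7257600 t=2:+1/2073600 t=3:−1/7257600 = 1/4838400
(3j)²=252/20995 [(3 8 7; 0 0 0)], sign=-1
Σ_t [3,4]: t=3:−1/26127360 t=4:+1/174182400 = -17/522547200
(3j)²=935/62244 [(3 8 7; -2 -2 4)], sign=+1
⇒ 4πI² = 19635/61009
I = (-1)√(19635/61009/(4π)) = -0.16003448
No selection rule forces the value: the integral is nonzero (none).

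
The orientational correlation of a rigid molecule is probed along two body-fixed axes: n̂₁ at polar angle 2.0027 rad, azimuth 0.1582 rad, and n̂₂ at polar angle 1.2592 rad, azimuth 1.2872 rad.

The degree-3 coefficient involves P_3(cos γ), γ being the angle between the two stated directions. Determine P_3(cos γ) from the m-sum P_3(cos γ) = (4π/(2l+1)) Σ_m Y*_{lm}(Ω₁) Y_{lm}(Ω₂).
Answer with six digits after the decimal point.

Summing Y*_{l m}(θ₁,φ₁)·Y_{l m}(θ₂,φ₂) over m ∈ [−3, 3]; prefactor 4π/(2·3+1) = 1.795196:
  m=-3: (+0.277975+0.142814i) × (-0.270502+0.237253i) = -0.109076+0.027319i  (running Σ = -0.109076+0.027319i)
  m=-2: (-0.335327-0.109786i) × (-0.239419-0.152514i) = +0.063540+0.077427i  (running Σ = -0.045536+0.104745i)
  m=-1: (-0.035902-0.005728i) × (-0.045624+0.156539i) = +0.002535-0.005359i  (running Σ = -0.043001+0.099387i)
  m=0: (+0.331773-0.000000i) × (-0.289457+0.000000i) = -0.096034+0.000000i  (running Σ = -0.139036+0.099387i)
  m=1: (+0.035902-0.005728i) × (+0.045624+0.156539i) = +0.002535+0.005359i  (running Σ = -0.136501+0.104745i)
  m=2: (-0.335327+0.109786i) × (-0.239419+0.152514i) = +0.063540-0.077427i  (running Σ = -0.072961+0.027319i)
  m=3: (-0.277975+0.142814i) × (+0.270502+0.237253i) = -0.109076-0.027319i  (running Σ = -0.182037+0.000000i)
Total Σ_m = -0.182037+0.000000i. Multiply by 1.795196: -0.326792+0.000000i. P_3(cos γ) = -0.326792

-0.326792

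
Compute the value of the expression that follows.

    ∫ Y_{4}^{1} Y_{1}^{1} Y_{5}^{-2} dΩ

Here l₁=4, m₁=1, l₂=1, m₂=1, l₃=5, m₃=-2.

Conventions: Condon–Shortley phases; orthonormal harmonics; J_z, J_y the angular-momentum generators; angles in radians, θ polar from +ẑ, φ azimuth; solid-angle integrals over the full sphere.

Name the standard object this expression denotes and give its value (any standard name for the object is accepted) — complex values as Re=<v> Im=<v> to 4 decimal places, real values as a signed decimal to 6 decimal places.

This is a Gaunt coefficient — the integral of a triple product of spherical harmonics over the sphere.
m-sum 0 ✓  L=10 even ✓  3≤5≤5 ✓
Π(2lᵢ+1) = 9×3×11 = 297
triangle coeff Δ(4,1,5) = 1/495
Σ_t [0,0]: t=0:+1/576 = 1/576
(3j)²=5/99 [(4 1 5; 0 0 0)], sign=-1
Σ_t [0,0]: t=0:+1/1440 = 1/1440
(3j)²=7/165 [(4 1 5; 1 1 -2)], sign=-1
⇒ 4πI² = 7/11
I = (+1)√(7/11/(4π)) = 0.22503380

Gaunt coefficient, +0.225034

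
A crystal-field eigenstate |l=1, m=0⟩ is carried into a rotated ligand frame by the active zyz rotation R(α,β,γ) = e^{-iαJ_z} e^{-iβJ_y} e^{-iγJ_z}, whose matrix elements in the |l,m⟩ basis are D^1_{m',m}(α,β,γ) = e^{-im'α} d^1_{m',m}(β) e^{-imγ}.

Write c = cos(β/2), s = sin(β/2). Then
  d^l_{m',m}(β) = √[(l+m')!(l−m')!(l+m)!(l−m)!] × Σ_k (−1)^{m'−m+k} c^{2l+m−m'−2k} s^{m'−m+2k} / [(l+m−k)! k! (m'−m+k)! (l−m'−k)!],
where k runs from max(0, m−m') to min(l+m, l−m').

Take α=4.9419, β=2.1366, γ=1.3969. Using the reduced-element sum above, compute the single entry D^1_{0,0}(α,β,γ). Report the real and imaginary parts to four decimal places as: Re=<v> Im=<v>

First d^1_{0,0}(β=2.1366), then the phase factors e^{-i(0)α} and e^{-i(0)γ}:
c=cos(2.136600/2)=0.481615, s=sin(2.136600/2)=0.876383; N=√[1·1·1·1]=1.000000
The bounds max(0,m−m')=0 and min(l+m,l−m')=1 give 2 terms
  k=0: (−1)^0·1.0000/(1)·0.4816^2·0.8764^0 = +0.231953
  k=1: (−1)^1·1.0000/(1)·0.4816^0·0.8764^2 = -0.768047
d^1_{0,0}(2.1366) = +0.231953 -0.768047 = -0.536094
Attach z-rotation phases: D = e^{-i(0)(4.9419)}·(-0.536094)·e^{-i(0)(1.3969)} = -0.536094+0.000000i

Re=-0.5361 Im=0.0000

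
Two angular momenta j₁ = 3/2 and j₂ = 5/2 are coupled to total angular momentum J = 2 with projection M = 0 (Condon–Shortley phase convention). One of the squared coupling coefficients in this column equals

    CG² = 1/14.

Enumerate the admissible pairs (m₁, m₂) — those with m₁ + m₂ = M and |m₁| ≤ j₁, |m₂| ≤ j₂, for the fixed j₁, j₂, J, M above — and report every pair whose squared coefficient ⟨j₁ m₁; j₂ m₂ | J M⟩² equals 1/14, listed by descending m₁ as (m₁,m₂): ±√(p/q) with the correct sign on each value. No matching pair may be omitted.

(1/2,-1/2): −√(1/14); (-1/2,1/2): −√(1/14)

Admissible pairs with m₁+m₂ = M = 0: (-3/2,3/2), (-1/2,1/2), (1/2,-1/2), (3/2,-3/2)
  (m₁,m₂)=(3/2,-3/2): CG² = 3/7, CG = +√(3/7)
  (m₁,m₂)=(1/2,-1/2): CG² = 1/14, CG = −√(1/14)   ← matches the target
  (m₁,m₂)=(-1/2,1/2): CG² = 1/14, CG = −√(1/14)   ← matches the target
  (m₁,m₂)=(-3/2,3/2): CG² = 3/7, CG = +√(3/7)
Pairs with CG² = 1/14: (1/2,-1/2): −√(1/14); (-1/2,1/2): −√(1/14)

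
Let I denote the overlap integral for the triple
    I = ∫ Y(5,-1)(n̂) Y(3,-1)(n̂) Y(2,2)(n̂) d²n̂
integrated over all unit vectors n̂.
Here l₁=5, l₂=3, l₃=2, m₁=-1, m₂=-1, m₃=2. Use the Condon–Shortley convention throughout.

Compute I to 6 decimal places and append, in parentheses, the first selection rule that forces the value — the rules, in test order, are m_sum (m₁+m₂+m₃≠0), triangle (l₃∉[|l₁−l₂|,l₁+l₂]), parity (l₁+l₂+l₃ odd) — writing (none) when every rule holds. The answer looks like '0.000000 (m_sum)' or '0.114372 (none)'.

Rules hold: Σm=0, L=10 even, 2≤2≤8.
N = 11·7·5 = 385
Δ = 6!·4!·0!/11! = 1/2310
Racah Σ t=3..3: t=3:−1/144 = -1/144
⇒ 3j(5 3 2; 0 0 0)² = 10/231, sgn -1
Racah Σ t=2..2: t=2:+1/1152 = 1/1152
⇒ 3j(5 3 2; -1 -1 2)² = 1/154, sgn +1
4πI² = N·(3j₀)²·(3jₘ)² = 25/231
I = -1·√(0.108225/4π) = -0.09280237
No selection rule forces the value: the integral is nonzero (none).

-0.092802 (none)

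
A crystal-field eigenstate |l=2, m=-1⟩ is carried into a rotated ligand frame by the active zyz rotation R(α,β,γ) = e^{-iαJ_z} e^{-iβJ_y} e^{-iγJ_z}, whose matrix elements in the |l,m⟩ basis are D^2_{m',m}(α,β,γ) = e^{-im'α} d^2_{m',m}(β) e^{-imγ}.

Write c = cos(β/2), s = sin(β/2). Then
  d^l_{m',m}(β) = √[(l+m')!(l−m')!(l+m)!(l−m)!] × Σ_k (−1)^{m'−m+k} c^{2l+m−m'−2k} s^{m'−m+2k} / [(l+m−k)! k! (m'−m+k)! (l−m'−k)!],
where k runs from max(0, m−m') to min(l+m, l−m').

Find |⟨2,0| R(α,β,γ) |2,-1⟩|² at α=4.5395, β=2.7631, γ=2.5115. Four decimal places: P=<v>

Split into d^2_{0,-1}(β=2.7631) × two z-phases.
c=cos(2.763100/2)=0.188119, s=sin(2.763100/2)=0.982146; N=√[2·2·1·6]=4.898979
k: max(0,(-1)−(0))=0 … min(2+(-1),2−(0))=1
  k=0: (−1)^1·4.8990/(2)·0.1881^3·0.9821^1 = -0.016016
  k=1: (−1)^2·4.8990/(2)·0.1881^1·0.9821^3 = +0.436552
d^2_{0,-1}(2.7631) = -0.016016 +0.436552 = +0.420536
|D^2_{0,-1}|² = |d^2_{0,-1}(β)|² = (+0.420536)² = 0.176851 (the z-rotation phases have unit modulus)

P=0.1769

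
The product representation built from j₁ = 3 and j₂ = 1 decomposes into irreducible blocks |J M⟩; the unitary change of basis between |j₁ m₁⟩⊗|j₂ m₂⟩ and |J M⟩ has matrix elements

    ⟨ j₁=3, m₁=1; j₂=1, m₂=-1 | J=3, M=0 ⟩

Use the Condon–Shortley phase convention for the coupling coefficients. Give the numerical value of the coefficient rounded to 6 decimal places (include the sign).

+0.707107  (= +√(1/2))

j₁+j₂−J=1  J+j₁−j₂=5  J−j₁+j₂=1  j₁+j₂+J+1=8
(j₁±m₁, j₂±m₂, J±M) = (4,2,0,2,3,3)
P² = 72
sum k=0..0:
  [0] +1/12 = 1/12
S = 1/12
C² = P²·S² = 1/2 ; C = +0.707107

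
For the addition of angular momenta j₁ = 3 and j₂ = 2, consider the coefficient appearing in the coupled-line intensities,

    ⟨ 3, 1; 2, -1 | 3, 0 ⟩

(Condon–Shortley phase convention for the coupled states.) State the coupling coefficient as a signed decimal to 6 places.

triangle: 2!·4!·2!/9! = 96/362880
(j±m)!: 4!·2!·1!·3!·3!·3! = 10368
prefactor² = (2J+1)·Δ·N² = 96/5
  k=0: +1/(0!·2!·2!·1!·2!·1!) = 1/8
  k=1: −1/(1!·1!·1!·0!·3!·2!) = -1/12
Σ = 1/24  ⇒  CG² = 96/5·(1/24)² = 1/30
CG = +√(1/30) = +0.182574

+√(1/30) ≈ +0.182574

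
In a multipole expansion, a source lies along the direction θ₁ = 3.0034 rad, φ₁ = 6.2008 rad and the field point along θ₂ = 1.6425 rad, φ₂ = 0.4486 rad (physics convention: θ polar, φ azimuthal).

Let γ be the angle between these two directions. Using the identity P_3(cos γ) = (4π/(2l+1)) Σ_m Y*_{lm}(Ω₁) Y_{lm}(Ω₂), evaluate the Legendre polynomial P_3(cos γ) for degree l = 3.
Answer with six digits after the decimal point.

Summing Y*_{l m}(θ₁,φ₁)·Y_{l m}(θ₂,φ₂) over m ∈ [−3, 3]; prefactor 4π/(2·3+1) = 1.795196:
  m=-3: Y*=(0.001057, -0.000267)  Y=(0.092368, -0.403580)  product (-0.000010, -0.000451)
  m=-2: Y*=(-0.018948, 0.003151)  Y=(-0.045439, 0.056932)  product (0.000682, -0.001222)
  m=-1: Y*=(0.173263, -0.014307)  Y=(-0.283001, 0.136217)  product (-0.047085, 0.027650)
  m=+0: Y*=(-0.704168, -0.000000)  Y=(0.079519, 0.000000)  product (-0.055995, -0.000000)
  m=+1: Y*=(-0.173263, -0.014307)  Y=(0.283001, 0.136217)  product (-0.047085, -0.027650)
  m=+2: Y*=(-0.018948, -0.003151)  Y=(-0.045439, -0.056932)  product (0.000682, 0.001222)
  m=+3: Y*=(-0.001057, -0.000267)  Y=(-0.092368, -0.403580)  product (-0.000010, 0.000451)
Σ over m = (-0.148821, 0.000000); ×(4π/7) → (-0.267163, 0.000000). Real part: -0.267163

-0.267163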